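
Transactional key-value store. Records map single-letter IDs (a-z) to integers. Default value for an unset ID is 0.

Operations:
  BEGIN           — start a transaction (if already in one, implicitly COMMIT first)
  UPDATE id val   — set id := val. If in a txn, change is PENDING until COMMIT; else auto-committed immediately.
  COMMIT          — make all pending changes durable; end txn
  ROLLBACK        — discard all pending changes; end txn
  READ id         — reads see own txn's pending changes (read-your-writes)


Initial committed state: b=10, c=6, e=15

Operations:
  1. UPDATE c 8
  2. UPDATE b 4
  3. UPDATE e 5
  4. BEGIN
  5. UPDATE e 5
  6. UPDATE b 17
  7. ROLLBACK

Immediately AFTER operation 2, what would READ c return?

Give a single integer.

Answer: 8

Derivation:
Initial committed: {b=10, c=6, e=15}
Op 1: UPDATE c=8 (auto-commit; committed c=8)
Op 2: UPDATE b=4 (auto-commit; committed b=4)
After op 2: visible(c) = 8 (pending={}, committed={b=4, c=8, e=15})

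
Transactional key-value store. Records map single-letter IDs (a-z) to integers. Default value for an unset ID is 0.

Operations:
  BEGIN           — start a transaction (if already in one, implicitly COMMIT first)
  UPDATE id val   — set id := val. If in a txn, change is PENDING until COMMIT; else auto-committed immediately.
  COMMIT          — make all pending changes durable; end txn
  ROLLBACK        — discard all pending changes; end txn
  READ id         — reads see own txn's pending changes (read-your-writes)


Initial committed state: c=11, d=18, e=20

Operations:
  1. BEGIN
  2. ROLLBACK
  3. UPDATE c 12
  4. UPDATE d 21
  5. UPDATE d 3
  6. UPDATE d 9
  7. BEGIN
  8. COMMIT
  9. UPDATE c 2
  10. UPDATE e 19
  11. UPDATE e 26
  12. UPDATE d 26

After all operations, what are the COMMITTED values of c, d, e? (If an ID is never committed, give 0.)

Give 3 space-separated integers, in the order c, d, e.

Initial committed: {c=11, d=18, e=20}
Op 1: BEGIN: in_txn=True, pending={}
Op 2: ROLLBACK: discarded pending []; in_txn=False
Op 3: UPDATE c=12 (auto-commit; committed c=12)
Op 4: UPDATE d=21 (auto-commit; committed d=21)
Op 5: UPDATE d=3 (auto-commit; committed d=3)
Op 6: UPDATE d=9 (auto-commit; committed d=9)
Op 7: BEGIN: in_txn=True, pending={}
Op 8: COMMIT: merged [] into committed; committed now {c=12, d=9, e=20}
Op 9: UPDATE c=2 (auto-commit; committed c=2)
Op 10: UPDATE e=19 (auto-commit; committed e=19)
Op 11: UPDATE e=26 (auto-commit; committed e=26)
Op 12: UPDATE d=26 (auto-commit; committed d=26)
Final committed: {c=2, d=26, e=26}

Answer: 2 26 26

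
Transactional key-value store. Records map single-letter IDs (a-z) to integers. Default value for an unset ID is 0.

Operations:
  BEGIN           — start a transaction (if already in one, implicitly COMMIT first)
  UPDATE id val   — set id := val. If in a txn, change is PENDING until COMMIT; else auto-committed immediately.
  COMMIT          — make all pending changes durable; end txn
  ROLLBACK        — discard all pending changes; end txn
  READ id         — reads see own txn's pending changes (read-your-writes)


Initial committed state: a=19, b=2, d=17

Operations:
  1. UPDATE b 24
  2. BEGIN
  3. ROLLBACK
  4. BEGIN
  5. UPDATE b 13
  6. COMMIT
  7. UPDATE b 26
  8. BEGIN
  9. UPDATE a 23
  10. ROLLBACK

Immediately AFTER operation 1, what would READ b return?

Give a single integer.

Initial committed: {a=19, b=2, d=17}
Op 1: UPDATE b=24 (auto-commit; committed b=24)
After op 1: visible(b) = 24 (pending={}, committed={a=19, b=24, d=17})

Answer: 24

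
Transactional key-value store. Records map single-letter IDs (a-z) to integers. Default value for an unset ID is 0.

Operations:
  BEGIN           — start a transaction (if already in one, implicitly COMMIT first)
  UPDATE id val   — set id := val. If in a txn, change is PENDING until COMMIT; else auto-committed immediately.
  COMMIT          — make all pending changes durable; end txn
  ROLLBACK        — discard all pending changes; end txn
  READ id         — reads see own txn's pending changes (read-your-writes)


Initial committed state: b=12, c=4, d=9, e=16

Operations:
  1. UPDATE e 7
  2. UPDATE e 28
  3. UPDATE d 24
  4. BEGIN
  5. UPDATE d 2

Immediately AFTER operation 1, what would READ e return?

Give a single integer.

Answer: 7

Derivation:
Initial committed: {b=12, c=4, d=9, e=16}
Op 1: UPDATE e=7 (auto-commit; committed e=7)
After op 1: visible(e) = 7 (pending={}, committed={b=12, c=4, d=9, e=7})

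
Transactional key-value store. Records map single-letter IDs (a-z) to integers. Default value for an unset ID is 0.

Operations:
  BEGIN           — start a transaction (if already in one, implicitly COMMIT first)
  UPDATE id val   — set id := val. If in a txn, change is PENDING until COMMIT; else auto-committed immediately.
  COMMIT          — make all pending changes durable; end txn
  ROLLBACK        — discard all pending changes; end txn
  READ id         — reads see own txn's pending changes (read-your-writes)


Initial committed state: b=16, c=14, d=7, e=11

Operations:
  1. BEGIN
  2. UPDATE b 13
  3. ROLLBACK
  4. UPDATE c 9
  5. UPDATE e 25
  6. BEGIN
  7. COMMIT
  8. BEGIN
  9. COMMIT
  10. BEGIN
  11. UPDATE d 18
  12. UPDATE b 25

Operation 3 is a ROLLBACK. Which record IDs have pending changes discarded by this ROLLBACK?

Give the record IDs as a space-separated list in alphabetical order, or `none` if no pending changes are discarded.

Answer: b

Derivation:
Initial committed: {b=16, c=14, d=7, e=11}
Op 1: BEGIN: in_txn=True, pending={}
Op 2: UPDATE b=13 (pending; pending now {b=13})
Op 3: ROLLBACK: discarded pending ['b']; in_txn=False
Op 4: UPDATE c=9 (auto-commit; committed c=9)
Op 5: UPDATE e=25 (auto-commit; committed e=25)
Op 6: BEGIN: in_txn=True, pending={}
Op 7: COMMIT: merged [] into committed; committed now {b=16, c=9, d=7, e=25}
Op 8: BEGIN: in_txn=True, pending={}
Op 9: COMMIT: merged [] into committed; committed now {b=16, c=9, d=7, e=25}
Op 10: BEGIN: in_txn=True, pending={}
Op 11: UPDATE d=18 (pending; pending now {d=18})
Op 12: UPDATE b=25 (pending; pending now {b=25, d=18})
ROLLBACK at op 3 discards: ['b']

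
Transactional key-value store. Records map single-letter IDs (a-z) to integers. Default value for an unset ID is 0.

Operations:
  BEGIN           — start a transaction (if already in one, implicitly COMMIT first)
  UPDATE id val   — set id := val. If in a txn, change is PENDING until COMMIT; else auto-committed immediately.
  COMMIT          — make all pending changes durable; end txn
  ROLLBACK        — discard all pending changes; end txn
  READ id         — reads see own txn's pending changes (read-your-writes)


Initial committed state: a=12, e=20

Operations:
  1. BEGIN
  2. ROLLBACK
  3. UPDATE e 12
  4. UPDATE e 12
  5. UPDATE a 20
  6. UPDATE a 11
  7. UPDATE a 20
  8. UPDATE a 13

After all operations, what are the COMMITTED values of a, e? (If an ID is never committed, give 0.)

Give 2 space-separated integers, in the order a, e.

Answer: 13 12

Derivation:
Initial committed: {a=12, e=20}
Op 1: BEGIN: in_txn=True, pending={}
Op 2: ROLLBACK: discarded pending []; in_txn=False
Op 3: UPDATE e=12 (auto-commit; committed e=12)
Op 4: UPDATE e=12 (auto-commit; committed e=12)
Op 5: UPDATE a=20 (auto-commit; committed a=20)
Op 6: UPDATE a=11 (auto-commit; committed a=11)
Op 7: UPDATE a=20 (auto-commit; committed a=20)
Op 8: UPDATE a=13 (auto-commit; committed a=13)
Final committed: {a=13, e=12}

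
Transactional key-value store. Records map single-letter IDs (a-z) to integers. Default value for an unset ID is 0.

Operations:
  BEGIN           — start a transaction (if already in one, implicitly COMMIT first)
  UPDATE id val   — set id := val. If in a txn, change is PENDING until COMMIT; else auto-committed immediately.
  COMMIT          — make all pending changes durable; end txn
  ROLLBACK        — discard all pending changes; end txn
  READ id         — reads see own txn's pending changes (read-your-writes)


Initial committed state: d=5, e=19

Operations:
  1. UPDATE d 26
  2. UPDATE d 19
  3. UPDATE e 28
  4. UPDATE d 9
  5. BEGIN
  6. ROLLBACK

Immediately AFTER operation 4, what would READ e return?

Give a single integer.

Initial committed: {d=5, e=19}
Op 1: UPDATE d=26 (auto-commit; committed d=26)
Op 2: UPDATE d=19 (auto-commit; committed d=19)
Op 3: UPDATE e=28 (auto-commit; committed e=28)
Op 4: UPDATE d=9 (auto-commit; committed d=9)
After op 4: visible(e) = 28 (pending={}, committed={d=9, e=28})

Answer: 28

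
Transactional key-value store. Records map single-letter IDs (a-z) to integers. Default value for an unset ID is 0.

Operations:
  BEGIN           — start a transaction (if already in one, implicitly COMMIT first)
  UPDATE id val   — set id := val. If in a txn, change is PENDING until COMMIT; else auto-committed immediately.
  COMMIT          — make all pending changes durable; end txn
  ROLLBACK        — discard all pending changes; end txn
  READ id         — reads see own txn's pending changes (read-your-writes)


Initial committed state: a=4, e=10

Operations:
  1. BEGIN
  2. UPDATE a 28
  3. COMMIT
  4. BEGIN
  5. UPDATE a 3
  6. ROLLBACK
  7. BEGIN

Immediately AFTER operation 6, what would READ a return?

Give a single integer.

Initial committed: {a=4, e=10}
Op 1: BEGIN: in_txn=True, pending={}
Op 2: UPDATE a=28 (pending; pending now {a=28})
Op 3: COMMIT: merged ['a'] into committed; committed now {a=28, e=10}
Op 4: BEGIN: in_txn=True, pending={}
Op 5: UPDATE a=3 (pending; pending now {a=3})
Op 6: ROLLBACK: discarded pending ['a']; in_txn=False
After op 6: visible(a) = 28 (pending={}, committed={a=28, e=10})

Answer: 28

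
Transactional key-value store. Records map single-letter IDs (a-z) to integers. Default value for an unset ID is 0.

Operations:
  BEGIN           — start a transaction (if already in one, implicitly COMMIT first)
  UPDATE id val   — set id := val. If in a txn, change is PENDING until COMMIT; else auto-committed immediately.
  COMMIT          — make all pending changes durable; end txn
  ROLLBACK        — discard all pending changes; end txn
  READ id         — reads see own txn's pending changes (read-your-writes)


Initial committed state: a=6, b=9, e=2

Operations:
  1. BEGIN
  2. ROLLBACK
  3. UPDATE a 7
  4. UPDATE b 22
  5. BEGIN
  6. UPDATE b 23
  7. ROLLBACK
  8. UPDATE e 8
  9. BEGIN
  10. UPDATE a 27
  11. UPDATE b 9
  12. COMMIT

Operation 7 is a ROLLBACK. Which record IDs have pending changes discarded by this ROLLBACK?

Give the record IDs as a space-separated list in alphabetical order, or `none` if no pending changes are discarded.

Answer: b

Derivation:
Initial committed: {a=6, b=9, e=2}
Op 1: BEGIN: in_txn=True, pending={}
Op 2: ROLLBACK: discarded pending []; in_txn=False
Op 3: UPDATE a=7 (auto-commit; committed a=7)
Op 4: UPDATE b=22 (auto-commit; committed b=22)
Op 5: BEGIN: in_txn=True, pending={}
Op 6: UPDATE b=23 (pending; pending now {b=23})
Op 7: ROLLBACK: discarded pending ['b']; in_txn=False
Op 8: UPDATE e=8 (auto-commit; committed e=8)
Op 9: BEGIN: in_txn=True, pending={}
Op 10: UPDATE a=27 (pending; pending now {a=27})
Op 11: UPDATE b=9 (pending; pending now {a=27, b=9})
Op 12: COMMIT: merged ['a', 'b'] into committed; committed now {a=27, b=9, e=8}
ROLLBACK at op 7 discards: ['b']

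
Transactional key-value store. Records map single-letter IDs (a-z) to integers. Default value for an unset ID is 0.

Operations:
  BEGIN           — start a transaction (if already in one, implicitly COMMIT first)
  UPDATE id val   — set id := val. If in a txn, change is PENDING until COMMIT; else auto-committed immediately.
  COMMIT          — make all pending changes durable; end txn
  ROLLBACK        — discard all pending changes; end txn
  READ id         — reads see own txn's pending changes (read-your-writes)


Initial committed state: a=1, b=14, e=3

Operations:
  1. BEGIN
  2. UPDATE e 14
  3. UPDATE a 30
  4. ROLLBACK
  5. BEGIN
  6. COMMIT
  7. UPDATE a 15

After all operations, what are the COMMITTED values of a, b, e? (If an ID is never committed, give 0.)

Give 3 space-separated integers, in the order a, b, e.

Answer: 15 14 3

Derivation:
Initial committed: {a=1, b=14, e=3}
Op 1: BEGIN: in_txn=True, pending={}
Op 2: UPDATE e=14 (pending; pending now {e=14})
Op 3: UPDATE a=30 (pending; pending now {a=30, e=14})
Op 4: ROLLBACK: discarded pending ['a', 'e']; in_txn=False
Op 5: BEGIN: in_txn=True, pending={}
Op 6: COMMIT: merged [] into committed; committed now {a=1, b=14, e=3}
Op 7: UPDATE a=15 (auto-commit; committed a=15)
Final committed: {a=15, b=14, e=3}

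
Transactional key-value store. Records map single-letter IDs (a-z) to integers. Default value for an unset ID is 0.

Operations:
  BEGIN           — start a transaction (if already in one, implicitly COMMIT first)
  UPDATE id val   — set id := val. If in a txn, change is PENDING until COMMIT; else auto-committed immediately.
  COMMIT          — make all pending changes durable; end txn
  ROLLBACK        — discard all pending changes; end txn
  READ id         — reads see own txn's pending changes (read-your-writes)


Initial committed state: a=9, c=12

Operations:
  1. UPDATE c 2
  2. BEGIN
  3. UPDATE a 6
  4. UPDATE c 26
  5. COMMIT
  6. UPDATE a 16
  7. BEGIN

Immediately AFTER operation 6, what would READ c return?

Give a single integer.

Initial committed: {a=9, c=12}
Op 1: UPDATE c=2 (auto-commit; committed c=2)
Op 2: BEGIN: in_txn=True, pending={}
Op 3: UPDATE a=6 (pending; pending now {a=6})
Op 4: UPDATE c=26 (pending; pending now {a=6, c=26})
Op 5: COMMIT: merged ['a', 'c'] into committed; committed now {a=6, c=26}
Op 6: UPDATE a=16 (auto-commit; committed a=16)
After op 6: visible(c) = 26 (pending={}, committed={a=16, c=26})

Answer: 26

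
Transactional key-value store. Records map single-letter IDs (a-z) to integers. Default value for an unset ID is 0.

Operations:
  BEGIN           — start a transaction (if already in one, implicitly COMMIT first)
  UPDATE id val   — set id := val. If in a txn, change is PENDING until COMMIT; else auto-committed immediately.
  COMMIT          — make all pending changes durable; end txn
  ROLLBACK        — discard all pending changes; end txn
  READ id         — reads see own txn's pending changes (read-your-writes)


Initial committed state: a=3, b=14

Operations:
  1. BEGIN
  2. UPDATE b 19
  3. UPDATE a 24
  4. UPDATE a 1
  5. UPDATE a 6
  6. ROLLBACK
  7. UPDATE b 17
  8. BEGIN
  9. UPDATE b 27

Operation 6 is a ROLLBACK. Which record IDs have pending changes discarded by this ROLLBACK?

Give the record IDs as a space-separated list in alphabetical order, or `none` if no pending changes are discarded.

Initial committed: {a=3, b=14}
Op 1: BEGIN: in_txn=True, pending={}
Op 2: UPDATE b=19 (pending; pending now {b=19})
Op 3: UPDATE a=24 (pending; pending now {a=24, b=19})
Op 4: UPDATE a=1 (pending; pending now {a=1, b=19})
Op 5: UPDATE a=6 (pending; pending now {a=6, b=19})
Op 6: ROLLBACK: discarded pending ['a', 'b']; in_txn=False
Op 7: UPDATE b=17 (auto-commit; committed b=17)
Op 8: BEGIN: in_txn=True, pending={}
Op 9: UPDATE b=27 (pending; pending now {b=27})
ROLLBACK at op 6 discards: ['a', 'b']

Answer: a b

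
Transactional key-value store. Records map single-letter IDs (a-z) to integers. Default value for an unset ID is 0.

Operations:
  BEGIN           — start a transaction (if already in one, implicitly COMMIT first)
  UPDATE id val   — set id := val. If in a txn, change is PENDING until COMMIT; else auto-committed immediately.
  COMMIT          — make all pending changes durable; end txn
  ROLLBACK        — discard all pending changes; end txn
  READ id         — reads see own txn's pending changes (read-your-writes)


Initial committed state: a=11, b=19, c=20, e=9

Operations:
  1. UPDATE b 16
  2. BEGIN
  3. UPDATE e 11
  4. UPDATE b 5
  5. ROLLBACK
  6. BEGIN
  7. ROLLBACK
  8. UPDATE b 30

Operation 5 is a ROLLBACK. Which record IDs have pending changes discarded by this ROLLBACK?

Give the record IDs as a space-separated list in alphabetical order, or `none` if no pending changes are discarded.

Initial committed: {a=11, b=19, c=20, e=9}
Op 1: UPDATE b=16 (auto-commit; committed b=16)
Op 2: BEGIN: in_txn=True, pending={}
Op 3: UPDATE e=11 (pending; pending now {e=11})
Op 4: UPDATE b=5 (pending; pending now {b=5, e=11})
Op 5: ROLLBACK: discarded pending ['b', 'e']; in_txn=False
Op 6: BEGIN: in_txn=True, pending={}
Op 7: ROLLBACK: discarded pending []; in_txn=False
Op 8: UPDATE b=30 (auto-commit; committed b=30)
ROLLBACK at op 5 discards: ['b', 'e']

Answer: b e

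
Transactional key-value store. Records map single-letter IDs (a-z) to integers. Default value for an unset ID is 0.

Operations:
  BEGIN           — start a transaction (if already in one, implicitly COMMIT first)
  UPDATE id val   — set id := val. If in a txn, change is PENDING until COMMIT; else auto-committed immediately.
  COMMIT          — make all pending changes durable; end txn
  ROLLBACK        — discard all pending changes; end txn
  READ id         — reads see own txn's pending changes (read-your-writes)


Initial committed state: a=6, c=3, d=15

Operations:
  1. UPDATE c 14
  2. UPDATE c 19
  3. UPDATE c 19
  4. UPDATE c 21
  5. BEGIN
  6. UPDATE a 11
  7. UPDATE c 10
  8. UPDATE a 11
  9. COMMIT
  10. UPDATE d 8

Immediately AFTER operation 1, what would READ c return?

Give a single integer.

Answer: 14

Derivation:
Initial committed: {a=6, c=3, d=15}
Op 1: UPDATE c=14 (auto-commit; committed c=14)
After op 1: visible(c) = 14 (pending={}, committed={a=6, c=14, d=15})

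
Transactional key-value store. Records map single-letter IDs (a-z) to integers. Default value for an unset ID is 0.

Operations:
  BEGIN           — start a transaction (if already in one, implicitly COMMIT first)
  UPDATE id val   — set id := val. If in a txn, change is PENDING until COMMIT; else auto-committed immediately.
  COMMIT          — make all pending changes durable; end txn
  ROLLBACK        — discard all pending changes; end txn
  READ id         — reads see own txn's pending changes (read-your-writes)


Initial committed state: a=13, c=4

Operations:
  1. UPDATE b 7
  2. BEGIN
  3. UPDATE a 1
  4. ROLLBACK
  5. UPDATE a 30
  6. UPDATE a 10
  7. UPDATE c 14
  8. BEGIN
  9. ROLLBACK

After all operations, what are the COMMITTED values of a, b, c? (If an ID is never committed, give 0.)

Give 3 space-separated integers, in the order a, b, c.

Answer: 10 7 14

Derivation:
Initial committed: {a=13, c=4}
Op 1: UPDATE b=7 (auto-commit; committed b=7)
Op 2: BEGIN: in_txn=True, pending={}
Op 3: UPDATE a=1 (pending; pending now {a=1})
Op 4: ROLLBACK: discarded pending ['a']; in_txn=False
Op 5: UPDATE a=30 (auto-commit; committed a=30)
Op 6: UPDATE a=10 (auto-commit; committed a=10)
Op 7: UPDATE c=14 (auto-commit; committed c=14)
Op 8: BEGIN: in_txn=True, pending={}
Op 9: ROLLBACK: discarded pending []; in_txn=False
Final committed: {a=10, b=7, c=14}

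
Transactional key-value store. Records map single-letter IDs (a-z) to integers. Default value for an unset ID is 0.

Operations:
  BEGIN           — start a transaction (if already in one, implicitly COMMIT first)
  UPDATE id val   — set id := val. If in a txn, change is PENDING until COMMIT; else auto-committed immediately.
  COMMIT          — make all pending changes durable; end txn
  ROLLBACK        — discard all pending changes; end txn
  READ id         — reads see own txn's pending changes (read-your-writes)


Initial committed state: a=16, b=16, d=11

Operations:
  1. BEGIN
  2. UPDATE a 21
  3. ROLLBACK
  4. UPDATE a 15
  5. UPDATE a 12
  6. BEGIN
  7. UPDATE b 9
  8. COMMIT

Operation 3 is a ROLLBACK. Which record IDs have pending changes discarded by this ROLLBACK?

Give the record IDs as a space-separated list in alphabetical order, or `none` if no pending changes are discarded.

Initial committed: {a=16, b=16, d=11}
Op 1: BEGIN: in_txn=True, pending={}
Op 2: UPDATE a=21 (pending; pending now {a=21})
Op 3: ROLLBACK: discarded pending ['a']; in_txn=False
Op 4: UPDATE a=15 (auto-commit; committed a=15)
Op 5: UPDATE a=12 (auto-commit; committed a=12)
Op 6: BEGIN: in_txn=True, pending={}
Op 7: UPDATE b=9 (pending; pending now {b=9})
Op 8: COMMIT: merged ['b'] into committed; committed now {a=12, b=9, d=11}
ROLLBACK at op 3 discards: ['a']

Answer: a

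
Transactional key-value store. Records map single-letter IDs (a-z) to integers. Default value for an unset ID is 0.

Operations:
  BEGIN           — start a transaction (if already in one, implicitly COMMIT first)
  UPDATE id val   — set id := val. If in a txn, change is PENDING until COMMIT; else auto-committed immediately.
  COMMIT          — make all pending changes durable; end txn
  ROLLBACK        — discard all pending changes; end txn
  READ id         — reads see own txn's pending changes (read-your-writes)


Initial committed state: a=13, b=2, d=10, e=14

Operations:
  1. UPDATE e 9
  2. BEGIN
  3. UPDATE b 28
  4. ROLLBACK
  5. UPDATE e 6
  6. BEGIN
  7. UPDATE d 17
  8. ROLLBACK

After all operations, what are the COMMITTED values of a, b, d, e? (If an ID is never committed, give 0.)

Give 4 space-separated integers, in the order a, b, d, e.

Answer: 13 2 10 6

Derivation:
Initial committed: {a=13, b=2, d=10, e=14}
Op 1: UPDATE e=9 (auto-commit; committed e=9)
Op 2: BEGIN: in_txn=True, pending={}
Op 3: UPDATE b=28 (pending; pending now {b=28})
Op 4: ROLLBACK: discarded pending ['b']; in_txn=False
Op 5: UPDATE e=6 (auto-commit; committed e=6)
Op 6: BEGIN: in_txn=True, pending={}
Op 7: UPDATE d=17 (pending; pending now {d=17})
Op 8: ROLLBACK: discarded pending ['d']; in_txn=False
Final committed: {a=13, b=2, d=10, e=6}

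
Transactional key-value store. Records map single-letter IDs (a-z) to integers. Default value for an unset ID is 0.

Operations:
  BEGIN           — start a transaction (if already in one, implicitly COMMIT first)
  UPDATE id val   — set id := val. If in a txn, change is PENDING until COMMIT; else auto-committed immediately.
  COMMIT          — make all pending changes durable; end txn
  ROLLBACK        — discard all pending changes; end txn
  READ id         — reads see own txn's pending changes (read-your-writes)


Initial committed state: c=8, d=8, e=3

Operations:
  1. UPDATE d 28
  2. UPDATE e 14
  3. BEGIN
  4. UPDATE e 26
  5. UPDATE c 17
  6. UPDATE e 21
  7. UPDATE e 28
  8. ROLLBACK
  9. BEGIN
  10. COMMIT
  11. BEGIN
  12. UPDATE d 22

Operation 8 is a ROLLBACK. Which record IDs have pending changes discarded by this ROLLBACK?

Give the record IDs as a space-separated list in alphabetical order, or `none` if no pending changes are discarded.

Initial committed: {c=8, d=8, e=3}
Op 1: UPDATE d=28 (auto-commit; committed d=28)
Op 2: UPDATE e=14 (auto-commit; committed e=14)
Op 3: BEGIN: in_txn=True, pending={}
Op 4: UPDATE e=26 (pending; pending now {e=26})
Op 5: UPDATE c=17 (pending; pending now {c=17, e=26})
Op 6: UPDATE e=21 (pending; pending now {c=17, e=21})
Op 7: UPDATE e=28 (pending; pending now {c=17, e=28})
Op 8: ROLLBACK: discarded pending ['c', 'e']; in_txn=False
Op 9: BEGIN: in_txn=True, pending={}
Op 10: COMMIT: merged [] into committed; committed now {c=8, d=28, e=14}
Op 11: BEGIN: in_txn=True, pending={}
Op 12: UPDATE d=22 (pending; pending now {d=22})
ROLLBACK at op 8 discards: ['c', 'e']

Answer: c e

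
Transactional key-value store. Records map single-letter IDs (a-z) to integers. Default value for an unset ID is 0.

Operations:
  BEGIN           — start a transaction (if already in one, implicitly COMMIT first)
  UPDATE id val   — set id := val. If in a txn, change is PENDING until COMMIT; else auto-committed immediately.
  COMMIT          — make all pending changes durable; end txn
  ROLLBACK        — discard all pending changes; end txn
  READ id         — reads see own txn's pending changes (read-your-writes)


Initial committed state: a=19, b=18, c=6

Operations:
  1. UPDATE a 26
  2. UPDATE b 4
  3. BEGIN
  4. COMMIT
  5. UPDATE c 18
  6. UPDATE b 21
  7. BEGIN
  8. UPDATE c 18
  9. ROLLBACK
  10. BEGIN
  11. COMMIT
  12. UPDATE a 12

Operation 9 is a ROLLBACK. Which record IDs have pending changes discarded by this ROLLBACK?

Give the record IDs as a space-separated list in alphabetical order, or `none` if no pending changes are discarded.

Initial committed: {a=19, b=18, c=6}
Op 1: UPDATE a=26 (auto-commit; committed a=26)
Op 2: UPDATE b=4 (auto-commit; committed b=4)
Op 3: BEGIN: in_txn=True, pending={}
Op 4: COMMIT: merged [] into committed; committed now {a=26, b=4, c=6}
Op 5: UPDATE c=18 (auto-commit; committed c=18)
Op 6: UPDATE b=21 (auto-commit; committed b=21)
Op 7: BEGIN: in_txn=True, pending={}
Op 8: UPDATE c=18 (pending; pending now {c=18})
Op 9: ROLLBACK: discarded pending ['c']; in_txn=False
Op 10: BEGIN: in_txn=True, pending={}
Op 11: COMMIT: merged [] into committed; committed now {a=26, b=21, c=18}
Op 12: UPDATE a=12 (auto-commit; committed a=12)
ROLLBACK at op 9 discards: ['c']

Answer: c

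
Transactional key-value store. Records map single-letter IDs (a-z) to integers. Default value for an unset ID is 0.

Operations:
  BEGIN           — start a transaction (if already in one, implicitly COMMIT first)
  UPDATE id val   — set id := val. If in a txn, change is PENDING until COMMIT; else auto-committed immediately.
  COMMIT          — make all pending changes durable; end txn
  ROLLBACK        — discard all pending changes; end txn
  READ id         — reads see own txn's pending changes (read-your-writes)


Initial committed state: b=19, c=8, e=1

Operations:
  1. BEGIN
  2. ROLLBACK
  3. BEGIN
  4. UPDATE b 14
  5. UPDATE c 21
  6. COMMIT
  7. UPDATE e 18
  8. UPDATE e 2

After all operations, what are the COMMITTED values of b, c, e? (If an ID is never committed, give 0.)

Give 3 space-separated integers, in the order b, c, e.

Initial committed: {b=19, c=8, e=1}
Op 1: BEGIN: in_txn=True, pending={}
Op 2: ROLLBACK: discarded pending []; in_txn=False
Op 3: BEGIN: in_txn=True, pending={}
Op 4: UPDATE b=14 (pending; pending now {b=14})
Op 5: UPDATE c=21 (pending; pending now {b=14, c=21})
Op 6: COMMIT: merged ['b', 'c'] into committed; committed now {b=14, c=21, e=1}
Op 7: UPDATE e=18 (auto-commit; committed e=18)
Op 8: UPDATE e=2 (auto-commit; committed e=2)
Final committed: {b=14, c=21, e=2}

Answer: 14 21 2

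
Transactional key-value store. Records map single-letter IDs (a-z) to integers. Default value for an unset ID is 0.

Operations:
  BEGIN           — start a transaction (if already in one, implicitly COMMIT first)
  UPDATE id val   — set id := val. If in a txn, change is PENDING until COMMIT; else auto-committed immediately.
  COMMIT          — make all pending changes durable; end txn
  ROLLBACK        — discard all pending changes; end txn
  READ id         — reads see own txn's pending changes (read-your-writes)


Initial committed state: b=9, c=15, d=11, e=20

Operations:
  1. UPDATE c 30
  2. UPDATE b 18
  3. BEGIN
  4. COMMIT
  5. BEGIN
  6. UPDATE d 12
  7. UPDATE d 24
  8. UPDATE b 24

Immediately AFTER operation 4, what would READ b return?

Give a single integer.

Answer: 18

Derivation:
Initial committed: {b=9, c=15, d=11, e=20}
Op 1: UPDATE c=30 (auto-commit; committed c=30)
Op 2: UPDATE b=18 (auto-commit; committed b=18)
Op 3: BEGIN: in_txn=True, pending={}
Op 4: COMMIT: merged [] into committed; committed now {b=18, c=30, d=11, e=20}
After op 4: visible(b) = 18 (pending={}, committed={b=18, c=30, d=11, e=20})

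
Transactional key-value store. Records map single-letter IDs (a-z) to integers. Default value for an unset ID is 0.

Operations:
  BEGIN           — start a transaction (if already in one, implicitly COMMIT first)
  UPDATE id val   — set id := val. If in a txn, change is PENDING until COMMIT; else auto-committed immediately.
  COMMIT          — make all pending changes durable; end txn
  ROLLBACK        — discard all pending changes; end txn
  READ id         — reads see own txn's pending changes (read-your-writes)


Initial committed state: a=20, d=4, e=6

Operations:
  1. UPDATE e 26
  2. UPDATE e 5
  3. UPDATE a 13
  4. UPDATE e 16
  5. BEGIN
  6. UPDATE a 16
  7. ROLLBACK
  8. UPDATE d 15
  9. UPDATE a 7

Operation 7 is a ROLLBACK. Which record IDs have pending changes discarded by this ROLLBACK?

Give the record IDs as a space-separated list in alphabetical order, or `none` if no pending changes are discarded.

Initial committed: {a=20, d=4, e=6}
Op 1: UPDATE e=26 (auto-commit; committed e=26)
Op 2: UPDATE e=5 (auto-commit; committed e=5)
Op 3: UPDATE a=13 (auto-commit; committed a=13)
Op 4: UPDATE e=16 (auto-commit; committed e=16)
Op 5: BEGIN: in_txn=True, pending={}
Op 6: UPDATE a=16 (pending; pending now {a=16})
Op 7: ROLLBACK: discarded pending ['a']; in_txn=False
Op 8: UPDATE d=15 (auto-commit; committed d=15)
Op 9: UPDATE a=7 (auto-commit; committed a=7)
ROLLBACK at op 7 discards: ['a']

Answer: a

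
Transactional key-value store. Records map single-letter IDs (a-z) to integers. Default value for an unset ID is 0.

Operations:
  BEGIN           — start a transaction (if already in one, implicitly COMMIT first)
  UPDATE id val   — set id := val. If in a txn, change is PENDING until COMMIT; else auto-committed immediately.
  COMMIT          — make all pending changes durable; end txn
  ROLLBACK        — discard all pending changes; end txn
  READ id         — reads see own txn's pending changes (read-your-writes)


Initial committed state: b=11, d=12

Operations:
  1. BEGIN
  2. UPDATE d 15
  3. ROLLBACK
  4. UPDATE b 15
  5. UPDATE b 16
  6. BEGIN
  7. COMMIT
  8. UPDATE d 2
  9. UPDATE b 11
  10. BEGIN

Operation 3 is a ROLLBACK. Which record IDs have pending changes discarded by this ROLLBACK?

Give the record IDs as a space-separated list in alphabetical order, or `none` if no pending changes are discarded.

Initial committed: {b=11, d=12}
Op 1: BEGIN: in_txn=True, pending={}
Op 2: UPDATE d=15 (pending; pending now {d=15})
Op 3: ROLLBACK: discarded pending ['d']; in_txn=False
Op 4: UPDATE b=15 (auto-commit; committed b=15)
Op 5: UPDATE b=16 (auto-commit; committed b=16)
Op 6: BEGIN: in_txn=True, pending={}
Op 7: COMMIT: merged [] into committed; committed now {b=16, d=12}
Op 8: UPDATE d=2 (auto-commit; committed d=2)
Op 9: UPDATE b=11 (auto-commit; committed b=11)
Op 10: BEGIN: in_txn=True, pending={}
ROLLBACK at op 3 discards: ['d']

Answer: d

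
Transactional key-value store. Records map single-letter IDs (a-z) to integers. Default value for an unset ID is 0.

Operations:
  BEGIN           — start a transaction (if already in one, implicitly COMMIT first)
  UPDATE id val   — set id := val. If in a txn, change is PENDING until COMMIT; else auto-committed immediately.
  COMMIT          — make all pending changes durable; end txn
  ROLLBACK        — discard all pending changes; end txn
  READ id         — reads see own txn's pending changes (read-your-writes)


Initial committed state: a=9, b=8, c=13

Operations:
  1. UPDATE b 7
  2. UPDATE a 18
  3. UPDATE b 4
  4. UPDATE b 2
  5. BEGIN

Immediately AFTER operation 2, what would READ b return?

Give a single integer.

Answer: 7

Derivation:
Initial committed: {a=9, b=8, c=13}
Op 1: UPDATE b=7 (auto-commit; committed b=7)
Op 2: UPDATE a=18 (auto-commit; committed a=18)
After op 2: visible(b) = 7 (pending={}, committed={a=18, b=7, c=13})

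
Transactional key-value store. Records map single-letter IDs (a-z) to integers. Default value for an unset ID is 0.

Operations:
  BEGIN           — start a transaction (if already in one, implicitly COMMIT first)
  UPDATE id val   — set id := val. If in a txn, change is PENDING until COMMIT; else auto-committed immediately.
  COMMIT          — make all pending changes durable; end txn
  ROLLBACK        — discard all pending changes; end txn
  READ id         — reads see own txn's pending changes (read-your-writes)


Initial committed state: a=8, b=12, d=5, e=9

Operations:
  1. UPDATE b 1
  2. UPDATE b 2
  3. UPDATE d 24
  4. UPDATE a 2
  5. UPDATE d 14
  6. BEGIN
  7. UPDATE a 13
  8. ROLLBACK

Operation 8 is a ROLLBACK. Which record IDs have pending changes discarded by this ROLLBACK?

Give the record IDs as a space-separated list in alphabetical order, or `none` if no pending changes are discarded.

Initial committed: {a=8, b=12, d=5, e=9}
Op 1: UPDATE b=1 (auto-commit; committed b=1)
Op 2: UPDATE b=2 (auto-commit; committed b=2)
Op 3: UPDATE d=24 (auto-commit; committed d=24)
Op 4: UPDATE a=2 (auto-commit; committed a=2)
Op 5: UPDATE d=14 (auto-commit; committed d=14)
Op 6: BEGIN: in_txn=True, pending={}
Op 7: UPDATE a=13 (pending; pending now {a=13})
Op 8: ROLLBACK: discarded pending ['a']; in_txn=False
ROLLBACK at op 8 discards: ['a']

Answer: a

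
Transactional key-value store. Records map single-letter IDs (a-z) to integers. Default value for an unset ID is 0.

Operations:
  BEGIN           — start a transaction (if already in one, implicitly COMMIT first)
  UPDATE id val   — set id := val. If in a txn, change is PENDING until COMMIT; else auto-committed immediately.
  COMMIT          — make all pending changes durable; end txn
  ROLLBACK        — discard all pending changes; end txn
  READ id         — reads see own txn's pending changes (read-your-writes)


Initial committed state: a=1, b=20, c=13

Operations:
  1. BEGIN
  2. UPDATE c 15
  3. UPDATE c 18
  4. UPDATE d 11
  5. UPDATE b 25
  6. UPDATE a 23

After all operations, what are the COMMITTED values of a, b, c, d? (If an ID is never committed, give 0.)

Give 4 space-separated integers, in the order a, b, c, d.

Initial committed: {a=1, b=20, c=13}
Op 1: BEGIN: in_txn=True, pending={}
Op 2: UPDATE c=15 (pending; pending now {c=15})
Op 3: UPDATE c=18 (pending; pending now {c=18})
Op 4: UPDATE d=11 (pending; pending now {c=18, d=11})
Op 5: UPDATE b=25 (pending; pending now {b=25, c=18, d=11})
Op 6: UPDATE a=23 (pending; pending now {a=23, b=25, c=18, d=11})
Final committed: {a=1, b=20, c=13}

Answer: 1 20 13 0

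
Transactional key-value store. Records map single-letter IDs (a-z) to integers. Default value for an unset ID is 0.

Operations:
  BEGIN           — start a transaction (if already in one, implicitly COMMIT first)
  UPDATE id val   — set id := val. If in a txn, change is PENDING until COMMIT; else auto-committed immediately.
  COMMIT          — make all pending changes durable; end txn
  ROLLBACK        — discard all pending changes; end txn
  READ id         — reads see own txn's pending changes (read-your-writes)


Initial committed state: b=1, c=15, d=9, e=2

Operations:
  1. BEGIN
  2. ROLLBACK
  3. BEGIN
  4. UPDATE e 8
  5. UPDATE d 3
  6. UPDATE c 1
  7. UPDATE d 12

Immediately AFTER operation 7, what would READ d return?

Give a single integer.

Answer: 12

Derivation:
Initial committed: {b=1, c=15, d=9, e=2}
Op 1: BEGIN: in_txn=True, pending={}
Op 2: ROLLBACK: discarded pending []; in_txn=False
Op 3: BEGIN: in_txn=True, pending={}
Op 4: UPDATE e=8 (pending; pending now {e=8})
Op 5: UPDATE d=3 (pending; pending now {d=3, e=8})
Op 6: UPDATE c=1 (pending; pending now {c=1, d=3, e=8})
Op 7: UPDATE d=12 (pending; pending now {c=1, d=12, e=8})
After op 7: visible(d) = 12 (pending={c=1, d=12, e=8}, committed={b=1, c=15, d=9, e=2})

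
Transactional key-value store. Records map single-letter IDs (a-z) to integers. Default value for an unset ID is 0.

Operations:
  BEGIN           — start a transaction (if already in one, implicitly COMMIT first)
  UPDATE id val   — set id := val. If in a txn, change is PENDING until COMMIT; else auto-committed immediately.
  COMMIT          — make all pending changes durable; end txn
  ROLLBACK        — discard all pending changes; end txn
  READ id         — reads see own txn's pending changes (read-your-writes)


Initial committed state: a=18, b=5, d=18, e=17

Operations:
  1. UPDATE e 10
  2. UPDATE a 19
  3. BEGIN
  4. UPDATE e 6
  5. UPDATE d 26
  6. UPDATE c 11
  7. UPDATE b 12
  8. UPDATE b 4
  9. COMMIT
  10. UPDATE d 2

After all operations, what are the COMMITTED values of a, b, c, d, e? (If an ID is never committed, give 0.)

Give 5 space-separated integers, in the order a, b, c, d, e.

Answer: 19 4 11 2 6

Derivation:
Initial committed: {a=18, b=5, d=18, e=17}
Op 1: UPDATE e=10 (auto-commit; committed e=10)
Op 2: UPDATE a=19 (auto-commit; committed a=19)
Op 3: BEGIN: in_txn=True, pending={}
Op 4: UPDATE e=6 (pending; pending now {e=6})
Op 5: UPDATE d=26 (pending; pending now {d=26, e=6})
Op 6: UPDATE c=11 (pending; pending now {c=11, d=26, e=6})
Op 7: UPDATE b=12 (pending; pending now {b=12, c=11, d=26, e=6})
Op 8: UPDATE b=4 (pending; pending now {b=4, c=11, d=26, e=6})
Op 9: COMMIT: merged ['b', 'c', 'd', 'e'] into committed; committed now {a=19, b=4, c=11, d=26, e=6}
Op 10: UPDATE d=2 (auto-commit; committed d=2)
Final committed: {a=19, b=4, c=11, d=2, e=6}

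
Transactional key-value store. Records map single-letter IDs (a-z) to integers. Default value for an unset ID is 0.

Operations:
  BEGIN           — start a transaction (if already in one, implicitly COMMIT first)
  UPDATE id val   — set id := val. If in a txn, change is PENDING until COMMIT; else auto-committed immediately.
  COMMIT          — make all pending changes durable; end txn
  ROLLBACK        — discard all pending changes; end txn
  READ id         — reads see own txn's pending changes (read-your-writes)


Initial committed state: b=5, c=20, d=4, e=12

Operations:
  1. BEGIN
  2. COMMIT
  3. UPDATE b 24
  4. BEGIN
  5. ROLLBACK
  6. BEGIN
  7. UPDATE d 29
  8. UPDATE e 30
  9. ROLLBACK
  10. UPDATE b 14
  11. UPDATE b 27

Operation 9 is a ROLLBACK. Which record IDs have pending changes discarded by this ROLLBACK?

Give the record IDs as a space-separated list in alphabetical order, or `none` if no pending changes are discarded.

Answer: d e

Derivation:
Initial committed: {b=5, c=20, d=4, e=12}
Op 1: BEGIN: in_txn=True, pending={}
Op 2: COMMIT: merged [] into committed; committed now {b=5, c=20, d=4, e=12}
Op 3: UPDATE b=24 (auto-commit; committed b=24)
Op 4: BEGIN: in_txn=True, pending={}
Op 5: ROLLBACK: discarded pending []; in_txn=False
Op 6: BEGIN: in_txn=True, pending={}
Op 7: UPDATE d=29 (pending; pending now {d=29})
Op 8: UPDATE e=30 (pending; pending now {d=29, e=30})
Op 9: ROLLBACK: discarded pending ['d', 'e']; in_txn=False
Op 10: UPDATE b=14 (auto-commit; committed b=14)
Op 11: UPDATE b=27 (auto-commit; committed b=27)
ROLLBACK at op 9 discards: ['d', 'e']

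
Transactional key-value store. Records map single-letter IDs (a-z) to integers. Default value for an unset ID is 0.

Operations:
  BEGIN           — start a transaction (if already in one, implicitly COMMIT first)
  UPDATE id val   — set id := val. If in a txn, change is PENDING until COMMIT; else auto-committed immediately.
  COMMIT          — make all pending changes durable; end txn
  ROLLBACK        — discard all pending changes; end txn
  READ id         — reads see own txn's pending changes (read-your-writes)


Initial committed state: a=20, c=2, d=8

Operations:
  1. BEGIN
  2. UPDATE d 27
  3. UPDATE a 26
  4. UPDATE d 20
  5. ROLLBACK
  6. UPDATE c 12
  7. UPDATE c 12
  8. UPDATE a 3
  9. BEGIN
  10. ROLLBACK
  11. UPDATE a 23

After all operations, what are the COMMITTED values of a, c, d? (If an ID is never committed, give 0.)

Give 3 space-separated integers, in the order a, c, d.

Initial committed: {a=20, c=2, d=8}
Op 1: BEGIN: in_txn=True, pending={}
Op 2: UPDATE d=27 (pending; pending now {d=27})
Op 3: UPDATE a=26 (pending; pending now {a=26, d=27})
Op 4: UPDATE d=20 (pending; pending now {a=26, d=20})
Op 5: ROLLBACK: discarded pending ['a', 'd']; in_txn=False
Op 6: UPDATE c=12 (auto-commit; committed c=12)
Op 7: UPDATE c=12 (auto-commit; committed c=12)
Op 8: UPDATE a=3 (auto-commit; committed a=3)
Op 9: BEGIN: in_txn=True, pending={}
Op 10: ROLLBACK: discarded pending []; in_txn=False
Op 11: UPDATE a=23 (auto-commit; committed a=23)
Final committed: {a=23, c=12, d=8}

Answer: 23 12 8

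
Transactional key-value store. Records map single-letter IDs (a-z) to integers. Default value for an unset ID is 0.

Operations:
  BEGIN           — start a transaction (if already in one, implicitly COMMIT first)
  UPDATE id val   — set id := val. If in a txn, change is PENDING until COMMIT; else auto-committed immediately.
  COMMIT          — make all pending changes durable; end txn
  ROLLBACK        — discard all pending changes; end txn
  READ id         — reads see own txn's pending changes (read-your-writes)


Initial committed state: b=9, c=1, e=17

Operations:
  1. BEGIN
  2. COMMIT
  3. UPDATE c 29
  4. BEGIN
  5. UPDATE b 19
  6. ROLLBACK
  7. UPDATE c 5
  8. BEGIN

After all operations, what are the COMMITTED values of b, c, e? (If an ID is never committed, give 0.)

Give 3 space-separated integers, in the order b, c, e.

Initial committed: {b=9, c=1, e=17}
Op 1: BEGIN: in_txn=True, pending={}
Op 2: COMMIT: merged [] into committed; committed now {b=9, c=1, e=17}
Op 3: UPDATE c=29 (auto-commit; committed c=29)
Op 4: BEGIN: in_txn=True, pending={}
Op 5: UPDATE b=19 (pending; pending now {b=19})
Op 6: ROLLBACK: discarded pending ['b']; in_txn=False
Op 7: UPDATE c=5 (auto-commit; committed c=5)
Op 8: BEGIN: in_txn=True, pending={}
Final committed: {b=9, c=5, e=17}

Answer: 9 5 17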